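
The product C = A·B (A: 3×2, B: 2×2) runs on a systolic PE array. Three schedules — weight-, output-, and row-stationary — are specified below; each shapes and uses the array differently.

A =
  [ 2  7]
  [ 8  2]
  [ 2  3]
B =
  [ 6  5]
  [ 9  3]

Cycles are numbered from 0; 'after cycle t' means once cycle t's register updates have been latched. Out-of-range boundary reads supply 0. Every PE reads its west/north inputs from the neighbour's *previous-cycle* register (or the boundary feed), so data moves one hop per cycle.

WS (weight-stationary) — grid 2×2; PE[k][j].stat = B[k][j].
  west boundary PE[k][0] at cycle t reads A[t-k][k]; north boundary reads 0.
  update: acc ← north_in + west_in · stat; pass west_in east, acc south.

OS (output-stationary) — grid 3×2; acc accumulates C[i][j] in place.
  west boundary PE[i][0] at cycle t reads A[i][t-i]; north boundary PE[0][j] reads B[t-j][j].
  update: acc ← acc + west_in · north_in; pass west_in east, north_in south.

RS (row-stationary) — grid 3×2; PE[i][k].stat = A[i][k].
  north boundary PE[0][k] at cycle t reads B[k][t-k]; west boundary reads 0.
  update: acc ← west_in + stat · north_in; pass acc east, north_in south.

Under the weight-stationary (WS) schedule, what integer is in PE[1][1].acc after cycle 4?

WS (2×2). Following PE[1][1] plus its west/north inputs:
  t=0 PE[0][1]: acc=0 h=0 v=0
  t=0 PE[1][0]: acc=0 h=0 v=0
  t=0 PE[1][1]: acc=0 h=0 v=0
  t=1 PE[0][1]: acc=10 h=2 v=10
  t=1 PE[1][0]: acc=75 h=7 v=75
  t=1 PE[1][1]: acc=0 h=0 v=0
  t=2 PE[0][1]: acc=40 h=8 v=40
  t=2 PE[1][0]: acc=66 h=2 v=66
  t=2 PE[1][1]: acc=31 h=7 v=31
  t=3 PE[0][1]: acc=10 h=2 v=10
  t=3 PE[1][0]: acc=39 h=3 v=39
  t=3 PE[1][1]: acc=46 h=2 v=46
  t=4 PE[0][1]: acc=0 h=0 v=0
  t=4 PE[1][0]: acc=0 h=0 v=0
  t=4 PE[1][1]: acc=19 h=3 v=19

PE[1][1].acc = 19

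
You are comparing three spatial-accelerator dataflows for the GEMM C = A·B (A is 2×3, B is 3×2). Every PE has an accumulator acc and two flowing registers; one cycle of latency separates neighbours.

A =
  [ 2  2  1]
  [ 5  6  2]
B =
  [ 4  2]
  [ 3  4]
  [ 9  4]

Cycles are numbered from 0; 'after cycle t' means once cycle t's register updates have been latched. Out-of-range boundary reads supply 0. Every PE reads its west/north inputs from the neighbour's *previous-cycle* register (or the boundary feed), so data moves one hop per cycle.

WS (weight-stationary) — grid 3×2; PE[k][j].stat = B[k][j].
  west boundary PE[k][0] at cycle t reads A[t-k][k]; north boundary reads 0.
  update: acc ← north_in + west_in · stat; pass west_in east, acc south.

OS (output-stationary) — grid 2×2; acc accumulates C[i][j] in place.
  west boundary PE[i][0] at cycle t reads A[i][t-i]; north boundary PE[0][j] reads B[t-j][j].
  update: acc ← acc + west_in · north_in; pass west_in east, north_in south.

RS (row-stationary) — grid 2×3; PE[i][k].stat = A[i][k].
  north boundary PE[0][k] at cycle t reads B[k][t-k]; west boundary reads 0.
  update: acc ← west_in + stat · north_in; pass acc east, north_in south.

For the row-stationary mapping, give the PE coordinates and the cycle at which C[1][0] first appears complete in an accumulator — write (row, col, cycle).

RS — PE[1][2] is where C[1][0] collects:
  after 0 — PE[1][2] acc=0, pass-E 0, pass-S 0
  after 1 — PE[1][2] acc=0, pass-E 0, pass-S 0
  after 2 — PE[1][2] acc=0, pass-E 0, pass-S 0
  after 3 — PE[1][2] acc=56, pass-E 56, pass-S 9

(row, col, cycle) = (1, 2, 3)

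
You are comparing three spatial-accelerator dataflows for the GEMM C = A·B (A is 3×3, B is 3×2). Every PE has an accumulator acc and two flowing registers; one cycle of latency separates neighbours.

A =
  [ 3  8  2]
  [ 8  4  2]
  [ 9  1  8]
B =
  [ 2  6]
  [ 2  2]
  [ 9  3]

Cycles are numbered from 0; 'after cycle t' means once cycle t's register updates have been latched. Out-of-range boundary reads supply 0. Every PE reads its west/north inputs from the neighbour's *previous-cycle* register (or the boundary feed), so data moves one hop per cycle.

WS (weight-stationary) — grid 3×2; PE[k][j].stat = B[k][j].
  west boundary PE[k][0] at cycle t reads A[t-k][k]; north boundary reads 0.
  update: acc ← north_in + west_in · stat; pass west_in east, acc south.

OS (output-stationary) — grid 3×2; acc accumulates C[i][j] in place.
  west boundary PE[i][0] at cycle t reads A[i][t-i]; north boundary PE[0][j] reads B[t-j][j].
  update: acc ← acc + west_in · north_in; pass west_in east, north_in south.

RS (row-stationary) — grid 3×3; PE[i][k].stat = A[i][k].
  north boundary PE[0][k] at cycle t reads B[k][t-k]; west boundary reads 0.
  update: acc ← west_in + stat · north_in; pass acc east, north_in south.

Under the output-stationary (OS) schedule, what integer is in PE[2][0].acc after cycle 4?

OS (3×2). Following PE[2][0] plus its west/north inputs:
  0: (1,0).acc=0  regs=<0,0>
  0: (2,0).acc=0  regs=<0,0>
  1: (1,0).acc=16  regs=<8,2>
  1: (2,0).acc=0  regs=<0,0>
  2: (1,0).acc=24  regs=<4,2>
  2: (2,0).acc=18  regs=<9,2>
  3: (1,0).acc=42  regs=<2,9>
  3: (2,0).acc=20  regs=<1,2>
  4: (1,0).acc=42  regs=<0,0>
  4: (2,0).acc=92  regs=<8,9>

PE[2][0].acc = 92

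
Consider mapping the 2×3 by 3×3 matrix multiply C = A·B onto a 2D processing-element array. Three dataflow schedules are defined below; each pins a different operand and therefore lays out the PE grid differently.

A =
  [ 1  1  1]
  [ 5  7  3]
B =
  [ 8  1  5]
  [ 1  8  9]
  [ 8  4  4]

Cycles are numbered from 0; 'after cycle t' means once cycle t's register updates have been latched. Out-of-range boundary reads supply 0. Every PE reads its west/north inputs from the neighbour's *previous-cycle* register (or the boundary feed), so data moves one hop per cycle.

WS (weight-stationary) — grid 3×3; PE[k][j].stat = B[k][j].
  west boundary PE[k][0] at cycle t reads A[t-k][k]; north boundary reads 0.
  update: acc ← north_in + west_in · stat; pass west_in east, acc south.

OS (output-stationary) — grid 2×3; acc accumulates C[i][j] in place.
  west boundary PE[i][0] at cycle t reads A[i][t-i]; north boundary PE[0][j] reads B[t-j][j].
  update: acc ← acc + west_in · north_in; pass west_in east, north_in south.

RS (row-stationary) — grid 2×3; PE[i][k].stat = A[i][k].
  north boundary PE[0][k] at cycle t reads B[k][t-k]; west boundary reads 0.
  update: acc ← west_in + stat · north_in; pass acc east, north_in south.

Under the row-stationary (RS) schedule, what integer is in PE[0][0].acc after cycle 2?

Tracing RS — 2×3 array, target PE[0][0]:
  after 0 — PE[0][0] acc=8, pass-E 8, pass-S 8
  after 1 — PE[0][0] acc=1, pass-E 1, pass-S 1
  after 2 — PE[0][0] acc=5, pass-E 5, pass-S 5

PE[0][0].acc = 5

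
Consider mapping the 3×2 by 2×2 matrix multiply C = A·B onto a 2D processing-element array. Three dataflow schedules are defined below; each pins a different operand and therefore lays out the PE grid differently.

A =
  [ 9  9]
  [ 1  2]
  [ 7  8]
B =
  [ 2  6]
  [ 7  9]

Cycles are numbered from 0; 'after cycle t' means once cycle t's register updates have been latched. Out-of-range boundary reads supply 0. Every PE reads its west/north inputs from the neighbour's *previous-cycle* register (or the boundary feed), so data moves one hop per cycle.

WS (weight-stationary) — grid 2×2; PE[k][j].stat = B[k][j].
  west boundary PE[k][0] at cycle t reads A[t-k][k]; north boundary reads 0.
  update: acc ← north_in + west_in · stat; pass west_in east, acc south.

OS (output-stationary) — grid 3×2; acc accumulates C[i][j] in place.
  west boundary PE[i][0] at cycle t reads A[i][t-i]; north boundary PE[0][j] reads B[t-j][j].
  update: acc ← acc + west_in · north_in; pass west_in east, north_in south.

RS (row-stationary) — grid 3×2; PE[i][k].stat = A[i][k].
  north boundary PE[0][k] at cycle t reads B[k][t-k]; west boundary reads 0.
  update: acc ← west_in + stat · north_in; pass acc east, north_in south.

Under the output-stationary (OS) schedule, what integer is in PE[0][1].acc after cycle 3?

PE[0][1].acc = 135

OS on a 3×2 grid — tracing PE[0][1] and its feeders:
  0: (0,0).acc=18  regs=<9,2>
  0: (0,1).acc=0  regs=<0,0>
  1: (0,0).acc=81  regs=<9,7>
  1: (0,1).acc=54  regs=<9,6>
  2: (0,0).acc=81  regs=<0,0>
  2: (0,1).acc=135  regs=<9,9>
  3: (0,0).acc=81  regs=<0,0>
  3: (0,1).acc=135  regs=<0,0>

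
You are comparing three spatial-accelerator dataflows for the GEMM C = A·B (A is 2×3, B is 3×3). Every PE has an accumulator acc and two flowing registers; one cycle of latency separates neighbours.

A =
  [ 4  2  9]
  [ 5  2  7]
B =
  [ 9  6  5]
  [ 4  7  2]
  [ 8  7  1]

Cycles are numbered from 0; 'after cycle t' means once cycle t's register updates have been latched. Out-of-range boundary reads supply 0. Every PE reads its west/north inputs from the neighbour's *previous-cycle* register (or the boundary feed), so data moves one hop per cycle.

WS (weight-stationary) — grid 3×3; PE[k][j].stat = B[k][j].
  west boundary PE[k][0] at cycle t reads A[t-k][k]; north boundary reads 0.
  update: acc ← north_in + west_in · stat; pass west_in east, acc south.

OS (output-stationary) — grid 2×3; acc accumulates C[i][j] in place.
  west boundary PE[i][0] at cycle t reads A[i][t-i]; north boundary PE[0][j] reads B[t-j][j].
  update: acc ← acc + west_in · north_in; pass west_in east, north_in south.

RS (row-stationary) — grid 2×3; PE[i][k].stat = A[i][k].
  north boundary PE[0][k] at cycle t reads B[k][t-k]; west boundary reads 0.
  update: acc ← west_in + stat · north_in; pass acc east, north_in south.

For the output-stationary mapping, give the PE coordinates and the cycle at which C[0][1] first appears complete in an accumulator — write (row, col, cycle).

(row, col, cycle) = (0, 1, 3)

OS — PE[0][1] is where C[0][1] collects:
  step 0 · PE0,1: acc=0; fwd→0 fwd↓0
  step 1 · PE0,1: acc=24; fwd→4 fwd↓6
  step 2 · PE0,1: acc=38; fwd→2 fwd↓7
  step 3 · PE0,1: acc=101; fwd→9 fwd↓7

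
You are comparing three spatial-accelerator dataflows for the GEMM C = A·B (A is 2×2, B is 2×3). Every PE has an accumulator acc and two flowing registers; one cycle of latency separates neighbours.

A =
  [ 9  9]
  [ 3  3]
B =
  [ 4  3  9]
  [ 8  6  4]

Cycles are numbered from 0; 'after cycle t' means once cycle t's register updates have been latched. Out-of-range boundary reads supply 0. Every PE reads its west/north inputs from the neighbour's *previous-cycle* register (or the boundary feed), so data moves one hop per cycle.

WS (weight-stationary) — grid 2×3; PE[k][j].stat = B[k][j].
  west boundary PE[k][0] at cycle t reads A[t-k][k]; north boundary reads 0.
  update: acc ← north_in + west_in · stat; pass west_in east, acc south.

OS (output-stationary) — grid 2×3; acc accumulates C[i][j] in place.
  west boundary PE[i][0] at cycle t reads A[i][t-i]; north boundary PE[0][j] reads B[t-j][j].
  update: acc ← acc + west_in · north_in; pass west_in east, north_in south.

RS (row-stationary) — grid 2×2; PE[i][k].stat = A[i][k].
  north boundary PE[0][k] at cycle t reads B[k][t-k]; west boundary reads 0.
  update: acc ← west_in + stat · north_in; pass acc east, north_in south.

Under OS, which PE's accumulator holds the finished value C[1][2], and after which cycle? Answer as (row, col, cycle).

Under OS, C[1][2] lands at PE[1][2]:
  [0] (1,2) acc=0 (h:0 v:0)
  [1] (1,2) acc=0 (h:0 v:0)
  [2] (1,2) acc=0 (h:0 v:0)
  [3] (1,2) acc=27 (h:3 v:9)
  [4] (1,2) acc=39 (h:3 v:4)

(row, col, cycle) = (1, 2, 4)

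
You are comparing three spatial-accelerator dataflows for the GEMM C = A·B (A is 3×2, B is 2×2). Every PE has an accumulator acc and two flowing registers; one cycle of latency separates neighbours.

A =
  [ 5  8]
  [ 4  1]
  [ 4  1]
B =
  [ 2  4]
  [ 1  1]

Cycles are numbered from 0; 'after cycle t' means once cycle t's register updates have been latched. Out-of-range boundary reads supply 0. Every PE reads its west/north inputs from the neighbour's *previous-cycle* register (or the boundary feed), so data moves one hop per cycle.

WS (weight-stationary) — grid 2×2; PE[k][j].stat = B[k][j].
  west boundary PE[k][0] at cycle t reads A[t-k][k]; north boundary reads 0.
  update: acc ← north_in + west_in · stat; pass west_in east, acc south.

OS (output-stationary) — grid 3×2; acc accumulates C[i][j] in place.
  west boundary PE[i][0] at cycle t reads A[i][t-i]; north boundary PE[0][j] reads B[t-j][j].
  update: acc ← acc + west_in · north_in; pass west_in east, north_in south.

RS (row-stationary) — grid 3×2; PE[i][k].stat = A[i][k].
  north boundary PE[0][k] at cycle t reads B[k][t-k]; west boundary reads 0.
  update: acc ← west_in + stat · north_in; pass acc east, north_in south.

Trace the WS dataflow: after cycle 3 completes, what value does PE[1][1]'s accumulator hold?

PE[1][1].acc = 17

Tracing WS — 2×2 array, target PE[1][1]:
  @0  [0,1]  acc 0  |  →0  ↓0
  @0  [1,0]  acc 0  |  →0  ↓0
  @0  [1,1]  acc 0  |  →0  ↓0
  @1  [0,1]  acc 20  |  →5  ↓20
  @1  [1,0]  acc 18  |  →8  ↓18
  @1  [1,1]  acc 0  |  →0  ↓0
  @2  [0,1]  acc 16  |  →4  ↓16
  @2  [1,0]  acc 9  |  →1  ↓9
  @2  [1,1]  acc 28  |  →8  ↓28
  @3  [0,1]  acc 16  |  →4  ↓16
  @3  [1,0]  acc 9  |  →1  ↓9
  @3  [1,1]  acc 17  |  →1  ↓17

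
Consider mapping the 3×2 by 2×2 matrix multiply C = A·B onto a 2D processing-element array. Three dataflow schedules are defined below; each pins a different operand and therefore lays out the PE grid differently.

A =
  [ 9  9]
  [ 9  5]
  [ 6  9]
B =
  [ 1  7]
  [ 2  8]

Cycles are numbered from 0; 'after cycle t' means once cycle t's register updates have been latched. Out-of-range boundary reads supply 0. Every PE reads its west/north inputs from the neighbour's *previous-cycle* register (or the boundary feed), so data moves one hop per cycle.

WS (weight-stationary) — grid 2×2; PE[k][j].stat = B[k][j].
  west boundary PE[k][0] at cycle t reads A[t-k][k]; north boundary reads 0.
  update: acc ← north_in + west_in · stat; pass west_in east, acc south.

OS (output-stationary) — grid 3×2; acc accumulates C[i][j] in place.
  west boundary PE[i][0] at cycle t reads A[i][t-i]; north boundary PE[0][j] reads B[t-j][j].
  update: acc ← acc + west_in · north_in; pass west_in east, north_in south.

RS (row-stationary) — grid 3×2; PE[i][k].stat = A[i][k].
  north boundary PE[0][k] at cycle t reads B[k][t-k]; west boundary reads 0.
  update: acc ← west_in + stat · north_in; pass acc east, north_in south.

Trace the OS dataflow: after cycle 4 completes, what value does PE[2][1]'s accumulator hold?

PE[2][1].acc = 114

OS on a 3×2 grid — tracing PE[2][1] and its feeders:
  t=0 PE[1][1]: acc=0 h=0 v=0
  t=0 PE[2][0]: acc=0 h=0 v=0
  t=0 PE[2][1]: acc=0 h=0 v=0
  t=1 PE[1][1]: acc=0 h=0 v=0
  t=1 PE[2][0]: acc=0 h=0 v=0
  t=1 PE[2][1]: acc=0 h=0 v=0
  t=2 PE[1][1]: acc=63 h=9 v=7
  t=2 PE[2][0]: acc=6 h=6 v=1
  t=2 PE[2][1]: acc=0 h=0 v=0
  t=3 PE[1][1]: acc=103 h=5 v=8
  t=3 PE[2][0]: acc=24 h=9 v=2
  t=3 PE[2][1]: acc=42 h=6 v=7
  t=4 PE[1][1]: acc=103 h=0 v=0
  t=4 PE[2][0]: acc=24 h=0 v=0
  t=4 PE[2][1]: acc=114 h=9 v=8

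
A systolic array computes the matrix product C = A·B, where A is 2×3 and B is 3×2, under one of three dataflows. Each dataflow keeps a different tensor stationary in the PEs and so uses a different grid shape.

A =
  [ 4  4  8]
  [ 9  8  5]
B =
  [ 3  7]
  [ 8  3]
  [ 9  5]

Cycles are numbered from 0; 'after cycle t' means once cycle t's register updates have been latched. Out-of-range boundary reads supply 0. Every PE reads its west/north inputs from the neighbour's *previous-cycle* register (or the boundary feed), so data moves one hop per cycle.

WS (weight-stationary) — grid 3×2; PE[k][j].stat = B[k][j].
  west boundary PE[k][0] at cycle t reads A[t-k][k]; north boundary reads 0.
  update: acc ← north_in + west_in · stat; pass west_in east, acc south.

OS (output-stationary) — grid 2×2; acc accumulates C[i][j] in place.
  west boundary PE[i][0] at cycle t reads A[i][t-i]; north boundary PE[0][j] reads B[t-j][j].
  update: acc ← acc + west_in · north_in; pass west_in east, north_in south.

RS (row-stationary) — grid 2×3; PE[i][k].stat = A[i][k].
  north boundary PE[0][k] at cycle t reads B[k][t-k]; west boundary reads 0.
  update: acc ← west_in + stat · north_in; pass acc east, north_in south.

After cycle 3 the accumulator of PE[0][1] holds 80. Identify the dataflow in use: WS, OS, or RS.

Under WS (3×2), PE[0][1]:
  step 0 · PE0,1: acc=0; fwd→0 fwd↓0
  step 1 · PE0,1: acc=28; fwd→4 fwd↓28
  step 2 · PE0,1: acc=63; fwd→9 fwd↓63
  step 3 · PE0,1: acc=0; fwd→0 fwd↓0
Under OS (2×2), PE[0][1]:
  step 0 · PE0,1: acc=0; fwd→0 fwd↓0
  step 1 · PE0,1: acc=28; fwd→4 fwd↓7
  step 2 · PE0,1: acc=40; fwd→4 fwd↓3
  step 3 · PE0,1: acc=80; fwd→8 fwd↓5
Under RS (2×3), PE[0][1]:
  step 0 · PE0,1: acc=0; fwd→0 fwd↓0
  step 1 · PE0,1: acc=44; fwd→44 fwd↓8
  step 2 · PE0,1: acc=40; fwd→40 fwd↓3
  step 3 · PE0,1: acc=0; fwd→0 fwd↓0

dataflow = OS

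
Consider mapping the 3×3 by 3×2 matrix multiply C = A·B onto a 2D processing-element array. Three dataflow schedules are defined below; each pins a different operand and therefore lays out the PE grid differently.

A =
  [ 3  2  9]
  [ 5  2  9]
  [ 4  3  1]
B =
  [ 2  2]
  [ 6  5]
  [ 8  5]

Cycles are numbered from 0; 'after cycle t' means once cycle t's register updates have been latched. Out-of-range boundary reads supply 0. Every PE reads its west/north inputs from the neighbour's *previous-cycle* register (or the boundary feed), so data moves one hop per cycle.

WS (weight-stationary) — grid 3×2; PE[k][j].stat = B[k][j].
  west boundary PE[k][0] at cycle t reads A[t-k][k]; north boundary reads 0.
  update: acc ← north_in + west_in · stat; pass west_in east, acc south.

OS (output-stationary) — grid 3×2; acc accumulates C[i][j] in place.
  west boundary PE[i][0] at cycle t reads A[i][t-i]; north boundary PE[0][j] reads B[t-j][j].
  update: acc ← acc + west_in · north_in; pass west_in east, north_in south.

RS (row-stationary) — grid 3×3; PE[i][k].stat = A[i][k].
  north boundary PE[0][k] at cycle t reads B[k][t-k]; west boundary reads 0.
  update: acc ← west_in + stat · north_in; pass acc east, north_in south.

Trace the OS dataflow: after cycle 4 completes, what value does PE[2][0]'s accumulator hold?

PE[2][0].acc = 34

OS on a 3×2 grid — tracing PE[2][0] and its feeders:
  after 0 — PE[1][0] acc=0, pass-E 0, pass-S 0
  after 0 — PE[2][0] acc=0, pass-E 0, pass-S 0
  after 1 — PE[1][0] acc=10, pass-E 5, pass-S 2
  after 1 — PE[2][0] acc=0, pass-E 0, pass-S 0
  after 2 — PE[1][0] acc=22, pass-E 2, pass-S 6
  after 2 — PE[2][0] acc=8, pass-E 4, pass-S 2
  after 3 — PE[1][0] acc=94, pass-E 9, pass-S 8
  after 3 — PE[2][0] acc=26, pass-E 3, pass-S 6
  after 4 — PE[1][0] acc=94, pass-E 0, pass-S 0
  after 4 — PE[2][0] acc=34, pass-E 1, pass-S 8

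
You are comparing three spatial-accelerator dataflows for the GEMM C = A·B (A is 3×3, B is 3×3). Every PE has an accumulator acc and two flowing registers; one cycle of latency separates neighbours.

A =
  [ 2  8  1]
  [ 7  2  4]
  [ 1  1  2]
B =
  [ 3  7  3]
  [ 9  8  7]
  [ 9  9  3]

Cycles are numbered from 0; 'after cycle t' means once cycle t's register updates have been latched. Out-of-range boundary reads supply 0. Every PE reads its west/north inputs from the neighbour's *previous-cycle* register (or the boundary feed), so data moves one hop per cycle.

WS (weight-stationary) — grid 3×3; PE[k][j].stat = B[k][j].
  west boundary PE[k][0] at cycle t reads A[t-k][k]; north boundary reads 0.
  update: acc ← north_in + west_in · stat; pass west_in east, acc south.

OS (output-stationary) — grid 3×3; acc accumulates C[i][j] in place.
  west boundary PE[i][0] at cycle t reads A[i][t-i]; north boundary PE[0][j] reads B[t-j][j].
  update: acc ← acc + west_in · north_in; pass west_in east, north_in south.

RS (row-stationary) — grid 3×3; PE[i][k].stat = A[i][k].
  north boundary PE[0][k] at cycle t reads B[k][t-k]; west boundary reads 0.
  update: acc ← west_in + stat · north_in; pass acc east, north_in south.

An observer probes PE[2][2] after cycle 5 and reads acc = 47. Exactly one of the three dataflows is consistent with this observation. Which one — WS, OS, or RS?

Under WS (3×3), PE[2][2]:
  0: (2,2).acc=0  regs=<0,0>
  1: (2,2).acc=0  regs=<0,0>
  2: (2,2).acc=0  regs=<0,0>
  3: (2,2).acc=0  regs=<0,0>
  4: (2,2).acc=65  regs=<1,65>
  5: (2,2).acc=47  regs=<4,47>
Under OS (3×3), PE[2][2]:
  0: (2,2).acc=0  regs=<0,0>
  1: (2,2).acc=0  regs=<0,0>
  2: (2,2).acc=0  regs=<0,0>
  3: (2,2).acc=0  regs=<0,0>
  4: (2,2).acc=3  regs=<1,3>
  5: (2,2).acc=10  regs=<1,7>
Under RS (3×3), PE[2][2]:
  0: (2,2).acc=0  regs=<0,0>
  1: (2,2).acc=0  regs=<0,0>
  2: (2,2).acc=0  regs=<0,0>
  3: (2,2).acc=0  regs=<0,0>
  4: (2,2).acc=30  regs=<30,9>
  5: (2,2).acc=33  regs=<33,9>

dataflow = WS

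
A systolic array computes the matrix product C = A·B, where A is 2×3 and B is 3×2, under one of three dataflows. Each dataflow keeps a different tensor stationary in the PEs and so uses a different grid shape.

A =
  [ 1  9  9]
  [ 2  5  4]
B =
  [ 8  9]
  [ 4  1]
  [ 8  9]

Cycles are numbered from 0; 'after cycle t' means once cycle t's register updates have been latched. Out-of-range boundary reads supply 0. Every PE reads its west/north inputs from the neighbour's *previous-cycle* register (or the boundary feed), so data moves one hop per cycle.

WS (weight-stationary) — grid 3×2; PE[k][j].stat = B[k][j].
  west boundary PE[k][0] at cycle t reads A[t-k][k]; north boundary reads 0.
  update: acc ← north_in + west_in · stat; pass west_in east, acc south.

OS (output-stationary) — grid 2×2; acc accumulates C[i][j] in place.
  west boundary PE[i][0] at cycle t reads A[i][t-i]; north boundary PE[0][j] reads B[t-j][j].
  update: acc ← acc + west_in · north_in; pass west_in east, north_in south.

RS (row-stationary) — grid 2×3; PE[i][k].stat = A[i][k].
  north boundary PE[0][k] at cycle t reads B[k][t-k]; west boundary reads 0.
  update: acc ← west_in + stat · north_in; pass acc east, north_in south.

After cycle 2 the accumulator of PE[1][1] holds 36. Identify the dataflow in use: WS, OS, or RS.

WS [3×2] PE[1][1] across cycles:
  0: (1,1).acc=0  regs=<0,0>
  1: (1,1).acc=0  regs=<0,0>
  2: (1,1).acc=18  regs=<9,18>
OS [2×2] PE[1][1] across cycles:
  0: (1,1).acc=0  regs=<0,0>
  1: (1,1).acc=0  regs=<0,0>
  2: (1,1).acc=18  regs=<2,9>
RS [2×3] PE[1][1] across cycles:
  0: (1,1).acc=0  regs=<0,0>
  1: (1,1).acc=0  regs=<0,0>
  2: (1,1).acc=36  regs=<36,4>

dataflow = RS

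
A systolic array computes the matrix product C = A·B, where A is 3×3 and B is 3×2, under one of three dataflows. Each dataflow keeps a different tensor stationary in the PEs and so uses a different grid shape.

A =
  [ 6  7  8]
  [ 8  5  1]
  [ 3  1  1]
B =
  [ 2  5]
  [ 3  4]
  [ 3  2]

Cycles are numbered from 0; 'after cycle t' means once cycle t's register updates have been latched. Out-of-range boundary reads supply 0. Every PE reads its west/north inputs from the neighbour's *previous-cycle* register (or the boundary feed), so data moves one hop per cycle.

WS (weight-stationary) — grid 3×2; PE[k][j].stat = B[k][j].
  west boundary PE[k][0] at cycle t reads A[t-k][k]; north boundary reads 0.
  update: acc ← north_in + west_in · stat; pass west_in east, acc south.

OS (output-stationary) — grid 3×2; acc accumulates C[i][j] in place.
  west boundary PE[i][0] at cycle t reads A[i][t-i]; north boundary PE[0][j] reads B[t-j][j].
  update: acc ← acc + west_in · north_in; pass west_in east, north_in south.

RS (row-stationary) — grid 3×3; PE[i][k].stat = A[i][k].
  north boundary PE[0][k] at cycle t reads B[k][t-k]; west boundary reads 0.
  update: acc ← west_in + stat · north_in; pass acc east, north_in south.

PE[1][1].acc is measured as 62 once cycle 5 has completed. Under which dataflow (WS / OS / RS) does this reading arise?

WS (3×2 grid), PE[1][1]:
  [0] (1,1) acc=0 (h:0 v:0)
  [1] (1,1) acc=0 (h:0 v:0)
  [2] (1,1) acc=58 (h:7 v:58)
  [3] (1,1) acc=60 (h:5 v:60)
  [4] (1,1) acc=19 (h:1 v:19)
  [5] (1,1) acc=0 (h:0 v:0)
OS (3×2 grid), PE[1][1]:
  [0] (1,1) acc=0 (h:0 v:0)
  [1] (1,1) acc=0 (h:0 v:0)
  [2] (1,1) acc=40 (h:8 v:5)
  [3] (1,1) acc=60 (h:5 v:4)
  [4] (1,1) acc=62 (h:1 v:2)
  [5] (1,1) acc=62 (h:0 v:0)
RS (3×3 grid), PE[1][1]:
  [0] (1,1) acc=0 (h:0 v:0)
  [1] (1,1) acc=0 (h:0 v:0)
  [2] (1,1) acc=31 (h:31 v:3)
  [3] (1,1) acc=60 (h:60 v:4)
  [4] (1,1) acc=0 (h:0 v:0)
  [5] (1,1) acc=0 (h:0 v:0)

dataflow = OS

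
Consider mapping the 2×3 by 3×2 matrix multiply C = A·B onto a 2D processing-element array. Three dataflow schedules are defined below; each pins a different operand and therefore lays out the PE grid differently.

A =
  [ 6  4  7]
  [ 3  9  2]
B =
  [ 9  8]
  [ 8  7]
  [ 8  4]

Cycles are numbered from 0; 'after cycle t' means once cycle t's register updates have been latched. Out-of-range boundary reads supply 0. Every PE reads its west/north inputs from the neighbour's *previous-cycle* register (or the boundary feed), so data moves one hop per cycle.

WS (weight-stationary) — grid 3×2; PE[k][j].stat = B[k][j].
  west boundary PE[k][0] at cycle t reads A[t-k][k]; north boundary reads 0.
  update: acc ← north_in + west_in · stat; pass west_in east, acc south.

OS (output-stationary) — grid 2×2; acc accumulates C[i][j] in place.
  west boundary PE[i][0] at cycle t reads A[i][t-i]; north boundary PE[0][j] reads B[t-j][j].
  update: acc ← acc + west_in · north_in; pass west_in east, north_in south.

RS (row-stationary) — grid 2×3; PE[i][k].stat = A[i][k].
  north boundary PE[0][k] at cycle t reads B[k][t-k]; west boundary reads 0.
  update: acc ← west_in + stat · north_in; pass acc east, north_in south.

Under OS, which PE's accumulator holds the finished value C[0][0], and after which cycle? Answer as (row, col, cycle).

OS — PE[0][0] is where C[0][0] collects:
  t=0 PE[0][0]: acc=54 h=6 v=9
  t=1 PE[0][0]: acc=86 h=4 v=8
  t=2 PE[0][0]: acc=142 h=7 v=8

(row, col, cycle) = (0, 0, 2)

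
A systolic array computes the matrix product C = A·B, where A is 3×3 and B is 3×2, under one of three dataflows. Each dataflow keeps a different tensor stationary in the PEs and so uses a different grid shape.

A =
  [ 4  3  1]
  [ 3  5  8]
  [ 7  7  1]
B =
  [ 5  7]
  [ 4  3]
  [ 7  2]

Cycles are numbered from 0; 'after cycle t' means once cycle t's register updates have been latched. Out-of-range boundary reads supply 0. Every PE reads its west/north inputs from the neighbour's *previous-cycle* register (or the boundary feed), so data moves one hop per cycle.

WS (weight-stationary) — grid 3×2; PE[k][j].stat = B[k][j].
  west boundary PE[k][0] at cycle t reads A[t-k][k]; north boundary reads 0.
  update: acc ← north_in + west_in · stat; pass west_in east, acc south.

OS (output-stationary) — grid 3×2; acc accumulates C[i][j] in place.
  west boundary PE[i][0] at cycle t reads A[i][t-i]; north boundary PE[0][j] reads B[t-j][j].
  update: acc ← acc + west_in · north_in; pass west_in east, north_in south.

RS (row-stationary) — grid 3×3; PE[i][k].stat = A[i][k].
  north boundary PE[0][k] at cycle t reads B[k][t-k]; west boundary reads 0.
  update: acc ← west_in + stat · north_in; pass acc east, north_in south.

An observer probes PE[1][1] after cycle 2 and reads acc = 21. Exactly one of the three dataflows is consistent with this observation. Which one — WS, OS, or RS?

dataflow = OS

— WS: 3×2; PE[1][1] trace:
  0: (1,1).acc=0  regs=<0,0>
  1: (1,1).acc=0  regs=<0,0>
  2: (1,1).acc=37  regs=<3,37>
— OS: 3×2; PE[1][1] trace:
  0: (1,1).acc=0  regs=<0,0>
  1: (1,1).acc=0  regs=<0,0>
  2: (1,1).acc=21  regs=<3,7>
— RS: 3×3; PE[1][1] trace:
  0: (1,1).acc=0  regs=<0,0>
  1: (1,1).acc=0  regs=<0,0>
  2: (1,1).acc=35  regs=<35,4>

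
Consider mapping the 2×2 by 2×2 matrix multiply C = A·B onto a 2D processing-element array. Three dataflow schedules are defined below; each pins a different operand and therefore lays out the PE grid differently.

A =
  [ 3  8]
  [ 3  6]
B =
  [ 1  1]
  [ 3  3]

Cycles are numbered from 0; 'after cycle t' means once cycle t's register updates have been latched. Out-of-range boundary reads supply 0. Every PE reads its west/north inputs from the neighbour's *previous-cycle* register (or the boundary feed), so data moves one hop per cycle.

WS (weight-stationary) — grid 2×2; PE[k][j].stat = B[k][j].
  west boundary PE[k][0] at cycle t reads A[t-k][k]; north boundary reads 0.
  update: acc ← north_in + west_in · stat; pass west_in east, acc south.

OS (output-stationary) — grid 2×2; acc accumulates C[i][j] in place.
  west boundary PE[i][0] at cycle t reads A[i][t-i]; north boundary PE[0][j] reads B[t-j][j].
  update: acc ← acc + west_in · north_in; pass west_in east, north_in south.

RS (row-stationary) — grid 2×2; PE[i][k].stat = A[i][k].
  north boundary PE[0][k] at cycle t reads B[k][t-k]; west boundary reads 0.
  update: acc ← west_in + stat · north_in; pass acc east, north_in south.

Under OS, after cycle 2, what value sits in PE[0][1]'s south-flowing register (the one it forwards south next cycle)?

register = 3

OS (2×2). Following PE[0][1] plus its west/north inputs:
  c0 r0c0: 3 / 3 / 1
  c0 r0c1: 0 / 0 / 0
  c1 r0c0: 27 / 8 / 3
  c1 r0c1: 3 / 3 / 1
  c2 r0c0: 27 / 0 / 0
  c2 r0c1: 27 / 8 / 3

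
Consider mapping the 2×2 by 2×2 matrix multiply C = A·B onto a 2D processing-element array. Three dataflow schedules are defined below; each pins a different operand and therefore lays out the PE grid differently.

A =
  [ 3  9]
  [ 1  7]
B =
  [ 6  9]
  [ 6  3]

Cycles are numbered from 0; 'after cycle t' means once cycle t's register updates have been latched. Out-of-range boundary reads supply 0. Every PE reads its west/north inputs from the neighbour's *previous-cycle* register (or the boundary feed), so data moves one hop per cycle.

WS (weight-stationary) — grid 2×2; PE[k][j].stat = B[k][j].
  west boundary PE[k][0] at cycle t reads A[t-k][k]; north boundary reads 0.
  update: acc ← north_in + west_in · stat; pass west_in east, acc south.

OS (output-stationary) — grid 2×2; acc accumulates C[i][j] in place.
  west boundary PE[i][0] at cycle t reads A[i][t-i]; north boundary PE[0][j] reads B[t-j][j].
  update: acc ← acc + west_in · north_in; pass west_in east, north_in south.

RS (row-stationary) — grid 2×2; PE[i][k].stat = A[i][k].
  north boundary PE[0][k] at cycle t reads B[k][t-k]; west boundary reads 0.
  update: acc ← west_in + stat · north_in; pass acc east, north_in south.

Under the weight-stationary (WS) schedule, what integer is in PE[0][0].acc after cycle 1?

PE[0][0].acc = 6

WS (2×2). Following PE[0][0] plus its west/north inputs:
  t=0 PE[0][0]: acc=18 h=3 v=18
  t=1 PE[0][0]: acc=6 h=1 v=6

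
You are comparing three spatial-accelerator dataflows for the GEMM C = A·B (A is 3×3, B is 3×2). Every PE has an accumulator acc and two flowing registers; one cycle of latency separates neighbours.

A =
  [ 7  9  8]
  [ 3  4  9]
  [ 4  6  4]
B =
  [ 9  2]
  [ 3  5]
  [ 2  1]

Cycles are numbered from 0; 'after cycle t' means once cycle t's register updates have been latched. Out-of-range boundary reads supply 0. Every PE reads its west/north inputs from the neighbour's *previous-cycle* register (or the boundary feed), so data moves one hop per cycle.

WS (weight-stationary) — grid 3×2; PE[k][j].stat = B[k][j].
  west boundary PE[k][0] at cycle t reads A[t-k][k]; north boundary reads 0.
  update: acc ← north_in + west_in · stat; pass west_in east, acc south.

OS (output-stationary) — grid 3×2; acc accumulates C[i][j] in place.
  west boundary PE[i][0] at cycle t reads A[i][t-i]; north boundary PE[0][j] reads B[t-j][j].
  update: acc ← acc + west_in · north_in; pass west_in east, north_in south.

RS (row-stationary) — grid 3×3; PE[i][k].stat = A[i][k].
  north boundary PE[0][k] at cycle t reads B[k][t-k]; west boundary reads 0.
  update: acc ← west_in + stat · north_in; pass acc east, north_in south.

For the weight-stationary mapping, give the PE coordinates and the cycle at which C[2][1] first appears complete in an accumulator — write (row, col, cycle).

(row, col, cycle) = (2, 1, 5)

WS: C[2][1] accumulates in PE[2][1]:
  cycle 0: PE[2][1] → acc 0, east 0, south 0
  cycle 1: PE[2][1] → acc 0, east 0, south 0
  cycle 2: PE[2][1] → acc 0, east 0, south 0
  cycle 3: PE[2][1] → acc 67, east 8, south 67
  cycle 4: PE[2][1] → acc 35, east 9, south 35
  cycle 5: PE[2][1] → acc 42, east 4, south 42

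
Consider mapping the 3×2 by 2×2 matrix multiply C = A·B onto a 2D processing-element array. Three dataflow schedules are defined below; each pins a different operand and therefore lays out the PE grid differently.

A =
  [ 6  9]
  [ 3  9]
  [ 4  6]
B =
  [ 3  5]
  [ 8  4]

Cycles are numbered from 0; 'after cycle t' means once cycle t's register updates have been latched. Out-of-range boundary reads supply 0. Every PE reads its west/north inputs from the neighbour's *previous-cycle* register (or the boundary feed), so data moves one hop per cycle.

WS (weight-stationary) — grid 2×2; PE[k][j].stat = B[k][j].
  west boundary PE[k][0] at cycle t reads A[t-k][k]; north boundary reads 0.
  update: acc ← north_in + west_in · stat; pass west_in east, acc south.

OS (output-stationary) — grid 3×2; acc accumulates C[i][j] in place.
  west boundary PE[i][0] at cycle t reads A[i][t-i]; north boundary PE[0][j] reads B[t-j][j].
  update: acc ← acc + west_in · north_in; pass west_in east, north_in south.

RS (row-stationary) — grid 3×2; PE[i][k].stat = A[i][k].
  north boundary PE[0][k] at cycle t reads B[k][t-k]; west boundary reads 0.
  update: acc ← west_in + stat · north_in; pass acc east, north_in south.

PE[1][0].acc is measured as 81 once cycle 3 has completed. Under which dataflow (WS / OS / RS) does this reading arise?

— WS: 2×2; PE[1][0] trace:
  t=0 PE[1][0]: acc=0 h=0 v=0
  t=1 PE[1][0]: acc=90 h=9 v=90
  t=2 PE[1][0]: acc=81 h=9 v=81
  t=3 PE[1][0]: acc=60 h=6 v=60
— OS: 3×2; PE[1][0] trace:
  t=0 PE[1][0]: acc=0 h=0 v=0
  t=1 PE[1][0]: acc=9 h=3 v=3
  t=2 PE[1][0]: acc=81 h=9 v=8
  t=3 PE[1][0]: acc=81 h=0 v=0
— RS: 3×2; PE[1][0] trace:
  t=0 PE[1][0]: acc=0 h=0 v=0
  t=1 PE[1][0]: acc=9 h=9 v=3
  t=2 PE[1][0]: acc=15 h=15 v=5
  t=3 PE[1][0]: acc=0 h=0 v=0

dataflow = OS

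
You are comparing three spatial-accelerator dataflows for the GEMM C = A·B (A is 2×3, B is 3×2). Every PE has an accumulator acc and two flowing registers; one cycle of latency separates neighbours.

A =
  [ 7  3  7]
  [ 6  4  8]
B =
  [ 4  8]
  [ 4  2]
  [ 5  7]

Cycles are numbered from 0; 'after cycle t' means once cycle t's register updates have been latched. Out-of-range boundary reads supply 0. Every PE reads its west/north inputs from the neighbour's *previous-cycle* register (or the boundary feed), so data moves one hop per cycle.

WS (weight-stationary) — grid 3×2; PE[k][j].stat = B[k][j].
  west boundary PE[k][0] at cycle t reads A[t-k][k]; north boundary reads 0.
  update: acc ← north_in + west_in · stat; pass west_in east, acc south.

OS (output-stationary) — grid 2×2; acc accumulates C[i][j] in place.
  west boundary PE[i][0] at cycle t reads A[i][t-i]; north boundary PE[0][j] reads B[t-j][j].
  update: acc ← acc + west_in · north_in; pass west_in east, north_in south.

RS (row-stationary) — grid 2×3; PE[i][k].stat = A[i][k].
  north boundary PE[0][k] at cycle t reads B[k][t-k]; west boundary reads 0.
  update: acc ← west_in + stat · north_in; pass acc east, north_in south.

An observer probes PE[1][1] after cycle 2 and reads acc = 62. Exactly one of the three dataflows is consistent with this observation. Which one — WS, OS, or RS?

WS [3×2] PE[1][1] across cycles:
  t=0 PE[1][1]: acc=0 h=0 v=0
  t=1 PE[1][1]: acc=0 h=0 v=0
  t=2 PE[1][1]: acc=62 h=3 v=62
OS [2×2] PE[1][1] across cycles:
  t=0 PE[1][1]: acc=0 h=0 v=0
  t=1 PE[1][1]: acc=0 h=0 v=0
  t=2 PE[1][1]: acc=48 h=6 v=8
RS [2×3] PE[1][1] across cycles:
  t=0 PE[1][1]: acc=0 h=0 v=0
  t=1 PE[1][1]: acc=0 h=0 v=0
  t=2 PE[1][1]: acc=40 h=40 v=4

dataflow = WS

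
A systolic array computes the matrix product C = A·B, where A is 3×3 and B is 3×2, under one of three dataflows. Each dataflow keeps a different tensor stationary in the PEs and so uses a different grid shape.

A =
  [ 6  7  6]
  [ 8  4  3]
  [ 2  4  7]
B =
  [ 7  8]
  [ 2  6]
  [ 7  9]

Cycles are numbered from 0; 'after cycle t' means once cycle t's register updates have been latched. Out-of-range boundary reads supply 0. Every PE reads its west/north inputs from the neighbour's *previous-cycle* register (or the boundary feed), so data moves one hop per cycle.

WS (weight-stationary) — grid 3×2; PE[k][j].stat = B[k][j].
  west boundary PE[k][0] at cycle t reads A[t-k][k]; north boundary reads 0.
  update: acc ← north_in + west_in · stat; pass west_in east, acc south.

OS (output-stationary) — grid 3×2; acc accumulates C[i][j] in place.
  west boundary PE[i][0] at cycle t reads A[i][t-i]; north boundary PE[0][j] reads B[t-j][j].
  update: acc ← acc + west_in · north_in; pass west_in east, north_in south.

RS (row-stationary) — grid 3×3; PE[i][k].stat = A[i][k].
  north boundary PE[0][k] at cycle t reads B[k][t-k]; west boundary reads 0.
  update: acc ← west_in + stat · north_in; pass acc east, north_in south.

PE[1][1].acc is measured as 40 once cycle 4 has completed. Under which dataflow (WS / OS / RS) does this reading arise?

dataflow = WS

WS [3×2] PE[1][1] across cycles:
  0: (1,1).acc=0  regs=<0,0>
  1: (1,1).acc=0  regs=<0,0>
  2: (1,1).acc=90  regs=<7,90>
  3: (1,1).acc=88  regs=<4,88>
  4: (1,1).acc=40  regs=<4,40>
OS [3×2] PE[1][1] across cycles:
  0: (1,1).acc=0  regs=<0,0>
  1: (1,1).acc=0  regs=<0,0>
  2: (1,1).acc=64  regs=<8,8>
  3: (1,1).acc=88  regs=<4,6>
  4: (1,1).acc=115  regs=<3,9>
RS [3×3] PE[1][1] across cycles:
  0: (1,1).acc=0  regs=<0,0>
  1: (1,1).acc=0  regs=<0,0>
  2: (1,1).acc=64  regs=<64,2>
  3: (1,1).acc=88  regs=<88,6>
  4: (1,1).acc=0  regs=<0,0>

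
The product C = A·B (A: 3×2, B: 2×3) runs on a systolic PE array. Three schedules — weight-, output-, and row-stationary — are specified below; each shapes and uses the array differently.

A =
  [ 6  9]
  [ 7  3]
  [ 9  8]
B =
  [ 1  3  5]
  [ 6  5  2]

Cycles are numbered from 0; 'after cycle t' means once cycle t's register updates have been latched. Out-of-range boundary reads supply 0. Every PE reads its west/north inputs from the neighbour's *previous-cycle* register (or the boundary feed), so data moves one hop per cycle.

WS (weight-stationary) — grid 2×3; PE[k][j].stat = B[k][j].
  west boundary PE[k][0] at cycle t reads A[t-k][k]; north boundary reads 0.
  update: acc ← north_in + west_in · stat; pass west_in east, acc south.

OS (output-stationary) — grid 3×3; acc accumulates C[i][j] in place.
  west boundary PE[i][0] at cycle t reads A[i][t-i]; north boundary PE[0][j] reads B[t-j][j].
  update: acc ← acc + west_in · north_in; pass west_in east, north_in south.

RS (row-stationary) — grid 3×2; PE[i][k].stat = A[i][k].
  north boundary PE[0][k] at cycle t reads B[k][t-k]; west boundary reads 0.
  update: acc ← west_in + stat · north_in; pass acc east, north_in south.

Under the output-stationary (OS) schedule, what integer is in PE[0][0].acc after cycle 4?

OS on a 3×3 grid — tracing PE[0][0] and its feeders:
  after 0 — PE[0][0] acc=6, pass-E 6, pass-S 1
  after 1 — PE[0][0] acc=60, pass-E 9, pass-S 6
  after 2 — PE[0][0] acc=60, pass-E 0, pass-S 0
  after 3 — PE[0][0] acc=60, pass-E 0, pass-S 0
  after 4 — PE[0][0] acc=60, pass-E 0, pass-S 0

PE[0][0].acc = 60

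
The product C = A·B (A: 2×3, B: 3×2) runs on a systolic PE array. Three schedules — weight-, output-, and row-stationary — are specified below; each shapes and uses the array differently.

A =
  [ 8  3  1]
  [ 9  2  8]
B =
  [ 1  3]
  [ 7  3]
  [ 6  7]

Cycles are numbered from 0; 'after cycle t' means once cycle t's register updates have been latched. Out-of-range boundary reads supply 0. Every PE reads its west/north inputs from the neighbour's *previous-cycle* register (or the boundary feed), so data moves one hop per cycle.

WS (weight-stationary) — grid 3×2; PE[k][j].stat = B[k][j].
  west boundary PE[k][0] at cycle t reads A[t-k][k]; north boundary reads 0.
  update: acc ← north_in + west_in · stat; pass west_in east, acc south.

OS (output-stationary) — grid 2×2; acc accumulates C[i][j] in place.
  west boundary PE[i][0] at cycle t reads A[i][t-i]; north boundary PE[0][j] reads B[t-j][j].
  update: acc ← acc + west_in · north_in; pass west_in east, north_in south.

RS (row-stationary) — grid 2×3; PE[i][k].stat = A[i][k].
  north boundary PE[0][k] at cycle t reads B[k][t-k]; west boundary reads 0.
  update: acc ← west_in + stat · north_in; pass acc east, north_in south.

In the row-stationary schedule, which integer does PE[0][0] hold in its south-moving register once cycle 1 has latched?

register = 3

Tracing RS — 2×3 array, target PE[0][0]:
  cycle 0: PE[0][0] → acc 8, east 8, south 1
  cycle 1: PE[0][0] → acc 24, east 24, south 3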